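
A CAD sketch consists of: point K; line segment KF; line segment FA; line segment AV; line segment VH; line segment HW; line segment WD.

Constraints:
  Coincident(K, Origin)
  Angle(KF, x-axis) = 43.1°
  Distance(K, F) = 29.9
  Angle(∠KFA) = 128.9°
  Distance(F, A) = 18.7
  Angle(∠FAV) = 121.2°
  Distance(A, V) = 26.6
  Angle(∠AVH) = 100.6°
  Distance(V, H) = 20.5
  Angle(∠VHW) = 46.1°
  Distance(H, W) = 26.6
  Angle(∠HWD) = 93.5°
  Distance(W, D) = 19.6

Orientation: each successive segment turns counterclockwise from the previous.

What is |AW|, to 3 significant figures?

9.85

∠AVH = 100.6° gives VH at -128° from the x-axis; with |VH| = 20.5, H = (-15.7, 34.9). ∠VHW = 46.1° gives HW at 6.30° from the x-axis; with |HW| = 26.6, W = (10.7, 37.8). Then |AW| = |W − A| = 9.85.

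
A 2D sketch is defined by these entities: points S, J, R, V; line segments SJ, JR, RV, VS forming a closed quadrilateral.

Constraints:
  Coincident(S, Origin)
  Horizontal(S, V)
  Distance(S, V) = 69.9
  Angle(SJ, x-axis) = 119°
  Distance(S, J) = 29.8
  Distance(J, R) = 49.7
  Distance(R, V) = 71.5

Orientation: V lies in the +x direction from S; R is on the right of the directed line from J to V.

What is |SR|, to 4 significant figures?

21.05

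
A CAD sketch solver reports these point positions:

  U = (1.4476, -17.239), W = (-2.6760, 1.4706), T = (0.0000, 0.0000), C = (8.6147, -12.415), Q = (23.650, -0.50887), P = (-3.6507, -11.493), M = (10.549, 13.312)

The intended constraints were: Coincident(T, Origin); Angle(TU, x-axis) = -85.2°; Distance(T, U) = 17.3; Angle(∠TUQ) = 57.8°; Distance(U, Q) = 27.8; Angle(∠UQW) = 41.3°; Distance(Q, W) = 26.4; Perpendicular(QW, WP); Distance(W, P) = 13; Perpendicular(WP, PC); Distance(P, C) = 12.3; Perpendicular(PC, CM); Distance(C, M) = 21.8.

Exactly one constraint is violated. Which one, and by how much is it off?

Distance(C, M) = 21.8 — off by 4.00.

T = (0.00, 0.00) ✓; TU at -85.20° ✓; |TU| = 17.30 ✓; ∠TUQ = 57.80° ✓; |UQ| = 27.80 ✓; ∠UQW = 41.30° ✓; |QW| = 26.40 ✓; ∠(QW, WP) = 90.00° ✓; |WP| = 13.00 ✓; ∠(WP, PC) = 90.00° ✓; |PC| = 12.30 ✓; ∠(PC, CM) = 90.00° ✓; |CM| = 25.80 ✗.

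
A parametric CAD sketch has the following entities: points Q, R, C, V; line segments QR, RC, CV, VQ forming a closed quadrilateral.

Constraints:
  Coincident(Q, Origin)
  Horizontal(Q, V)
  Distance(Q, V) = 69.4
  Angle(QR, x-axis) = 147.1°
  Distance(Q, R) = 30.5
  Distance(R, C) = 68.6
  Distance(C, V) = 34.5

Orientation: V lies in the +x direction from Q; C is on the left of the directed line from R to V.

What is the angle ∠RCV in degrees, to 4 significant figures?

136.0°

Q is at the origin; QV is horizontal with |QV| = 69.4 and V in +x, so V = (69.4, 0). QR runs at 147.1° with |QR| = 30.5, so R = (-25.61, 16.57). C is determined by |RC| = 68.6 and |CV| = 34.5 together: it lies at the intersection of circle(R, 68.6) and circle(V, 34.5). With |RV| = 96.44, the foot of the radical line on RV is 66.45 from R and the perpendicular offset is √(68.6² − 66.45²) = 17.05. Taking the left-of-RV solution: C = (42.78, 21.95).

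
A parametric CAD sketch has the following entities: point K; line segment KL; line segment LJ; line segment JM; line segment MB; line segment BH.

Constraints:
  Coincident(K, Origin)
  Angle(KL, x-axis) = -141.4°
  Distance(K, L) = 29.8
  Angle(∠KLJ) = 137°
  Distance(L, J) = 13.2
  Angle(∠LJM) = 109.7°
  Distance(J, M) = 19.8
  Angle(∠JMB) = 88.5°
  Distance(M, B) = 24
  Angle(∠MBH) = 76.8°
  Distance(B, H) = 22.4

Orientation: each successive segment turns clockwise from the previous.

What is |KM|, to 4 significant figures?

41.70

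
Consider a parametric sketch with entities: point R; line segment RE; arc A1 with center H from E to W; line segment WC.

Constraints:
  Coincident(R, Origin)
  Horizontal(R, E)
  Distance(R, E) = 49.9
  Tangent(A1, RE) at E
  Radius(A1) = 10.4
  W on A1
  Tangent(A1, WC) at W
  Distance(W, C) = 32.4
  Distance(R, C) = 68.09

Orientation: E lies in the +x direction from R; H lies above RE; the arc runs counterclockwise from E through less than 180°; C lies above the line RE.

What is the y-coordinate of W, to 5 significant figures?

13.069

Checks: R = (0.00, 0.00) ✓; |HW| = 10.40 ✓; ∠(HW, WC) = 90.00° ✓; |WC| = 32.40 ✓; |RC| = 68.09 ✓.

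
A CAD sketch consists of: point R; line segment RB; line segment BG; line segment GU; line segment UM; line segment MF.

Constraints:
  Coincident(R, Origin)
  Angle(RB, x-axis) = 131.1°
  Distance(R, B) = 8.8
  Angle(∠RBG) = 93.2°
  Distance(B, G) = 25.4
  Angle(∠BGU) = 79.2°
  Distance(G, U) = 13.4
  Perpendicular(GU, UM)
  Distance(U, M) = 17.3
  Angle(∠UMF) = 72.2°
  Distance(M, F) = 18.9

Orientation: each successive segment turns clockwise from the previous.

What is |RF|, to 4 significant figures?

21.84

R is at the origin; RB runs at 131.1° with length 8.8, so B = (-5.785, 6.631). ∠RBG = 93.2° gives BG at 44.30° from the x-axis; with |BG| = 25.4, G = (12.39, 24.37). ∠BGU = 79.2° gives GU at -56.50° from the x-axis; with |GU| = 13.4, U = (19.79, 13.20). GU ⟂ UM, so UM runs at -146.5°; with |UM| = 17.3, M = (5.363, 3.649). ∠UMF = 72.2° gives MF at 105.7° from the x-axis; with |MF| = 18.9, F = (0.2491, 21.84). Then |RF| = |F − R| = 21.84.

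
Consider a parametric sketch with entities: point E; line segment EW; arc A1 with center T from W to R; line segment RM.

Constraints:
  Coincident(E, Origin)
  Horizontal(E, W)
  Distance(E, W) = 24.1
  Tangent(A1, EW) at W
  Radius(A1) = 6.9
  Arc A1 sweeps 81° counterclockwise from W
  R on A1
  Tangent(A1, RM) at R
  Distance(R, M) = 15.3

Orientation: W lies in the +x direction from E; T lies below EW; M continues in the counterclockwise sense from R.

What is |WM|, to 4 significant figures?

22.87

On A1, W sits at bearing 90° from T; an 81° counterclockwise sweep puts R at bearing 171°, so R = T + 6.9·(cos 171°, sin 171°) = (17.28, -5.821). Tangency of A1 to RM means the radius TR is perpendicular to RM, so RM runs along (−sin 171°, cos 171°); with |RM| = 15.3, M = (14.89, -20.93). Then |WM| = |M − W| = 22.87.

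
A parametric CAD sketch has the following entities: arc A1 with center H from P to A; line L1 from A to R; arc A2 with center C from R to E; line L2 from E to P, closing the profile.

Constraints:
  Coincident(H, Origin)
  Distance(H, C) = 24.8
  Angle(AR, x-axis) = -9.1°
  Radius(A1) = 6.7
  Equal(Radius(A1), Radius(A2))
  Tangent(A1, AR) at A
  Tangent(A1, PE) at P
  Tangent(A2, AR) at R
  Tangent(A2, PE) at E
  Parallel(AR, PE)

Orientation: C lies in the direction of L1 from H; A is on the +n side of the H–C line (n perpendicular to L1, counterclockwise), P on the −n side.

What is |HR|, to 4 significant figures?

25.69

The slot axis is L1's direction at -9.1°, so u = (cos -9.1°, sin -9.1°) = (0.9874, -0.1582) and n = (−sin -9.1°, cos -9.1°) = (0.1582, 0.9874). H is at the origin and C lies 24.8 along u from H, so C = 24.8·u = (24.49, -3.922). Tangency of A1 to both parallel lines with radius 6.7 puts A and P at H ± 6.7·n: A = (1.060, 6.616), P = (-1.060, -6.616). Equal radii place R and E the same way about C: R = C + 6.7·n = (25.55, 2.693), E = C − 6.7·n = (23.43, -10.54). Then |HR| = |R − H| = 25.69.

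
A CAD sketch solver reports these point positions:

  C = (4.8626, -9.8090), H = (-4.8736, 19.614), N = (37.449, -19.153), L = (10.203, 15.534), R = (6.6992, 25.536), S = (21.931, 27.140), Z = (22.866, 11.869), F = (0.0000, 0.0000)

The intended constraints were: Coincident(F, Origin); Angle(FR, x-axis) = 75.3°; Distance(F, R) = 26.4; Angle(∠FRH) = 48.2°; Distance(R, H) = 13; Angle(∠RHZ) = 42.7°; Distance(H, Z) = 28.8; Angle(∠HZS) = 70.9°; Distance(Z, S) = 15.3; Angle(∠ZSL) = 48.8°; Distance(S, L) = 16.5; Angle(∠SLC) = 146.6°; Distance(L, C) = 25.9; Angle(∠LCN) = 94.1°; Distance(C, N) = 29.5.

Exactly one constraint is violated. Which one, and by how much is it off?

Distance(C, N) = 29.5 — off by 4.40.

F = (0.00, 0.00) ✓; FR at 75.30° ✓; |FR| = 26.40 ✓; ∠FRH = 48.20° ✓; |RH| = 13.00 ✓; ∠RHZ = 42.70° ✓; |HZ| = 28.80 ✓; ∠HZS = 70.90° ✓; |ZS| = 15.30 ✓; ∠ZSL = 48.80° ✓; |SL| = 16.50 ✓; ∠SLC = 146.6° ✓; |LC| = 25.90 ✓; ∠LCN = 94.10° ✓; |CN| = 33.90 ✗.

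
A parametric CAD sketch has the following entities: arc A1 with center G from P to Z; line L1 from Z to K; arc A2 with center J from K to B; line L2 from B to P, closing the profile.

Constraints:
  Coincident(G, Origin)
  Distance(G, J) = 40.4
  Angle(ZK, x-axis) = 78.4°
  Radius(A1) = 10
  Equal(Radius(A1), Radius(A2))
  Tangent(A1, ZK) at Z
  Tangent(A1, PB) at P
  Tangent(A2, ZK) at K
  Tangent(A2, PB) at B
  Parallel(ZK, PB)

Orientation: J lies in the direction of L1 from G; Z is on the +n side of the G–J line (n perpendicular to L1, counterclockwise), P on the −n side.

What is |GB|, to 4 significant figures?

41.62

The slot axis is L1's direction at 78.4°, so u = (cos 78.4°, sin 78.4°) = (0.2011, 0.9796) and n = (−sin 78.4°, cos 78.4°) = (-0.9796, 0.2011). G is at the origin and J lies 40.4 along u from G, so J = 40.4·u = (8.124, 39.57). Tangency of A1 to both parallel lines with radius 10.0 puts Z and P at G ± 10.0·n: Z = (-9.796, 2.011), P = (9.796, -2.011). Equal radii place K and B the same way about J: K = J + 10.0·n = (-1.672, 41.59), B = J − 10.0·n = (17.92, 37.56). Then |GB| = |B − G| = 41.62.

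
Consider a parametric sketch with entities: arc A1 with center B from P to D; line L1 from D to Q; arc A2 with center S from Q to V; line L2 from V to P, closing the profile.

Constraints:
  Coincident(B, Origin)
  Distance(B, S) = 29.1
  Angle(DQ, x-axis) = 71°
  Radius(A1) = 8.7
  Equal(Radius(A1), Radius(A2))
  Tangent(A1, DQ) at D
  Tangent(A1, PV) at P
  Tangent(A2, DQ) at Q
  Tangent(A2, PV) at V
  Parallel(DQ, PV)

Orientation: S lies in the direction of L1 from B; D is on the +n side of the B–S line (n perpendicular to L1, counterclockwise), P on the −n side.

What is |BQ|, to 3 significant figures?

30.4

The slot axis is L1's direction at 71.0°, so u = (cos 71.0°, sin 71.0°) = (0.326, 0.946) and n = (−sin 71.0°, cos 71.0°) = (-0.946, 0.326). B is at the origin and S lies 29.1 along u from B, so S = 29.1·u = (9.47, 27.5). Tangency of A1 to both parallel lines with radius 8.7 puts D and P at B ± 8.7·n: D = (-8.23, 2.83), P = (8.23, -2.83). Equal radii place Q and V the same way about S: Q = S + 8.7·n = (1.25, 30.3), V = S − 8.7·n = (17.7, 24.7). Then |BQ| = |Q − B| = 30.4.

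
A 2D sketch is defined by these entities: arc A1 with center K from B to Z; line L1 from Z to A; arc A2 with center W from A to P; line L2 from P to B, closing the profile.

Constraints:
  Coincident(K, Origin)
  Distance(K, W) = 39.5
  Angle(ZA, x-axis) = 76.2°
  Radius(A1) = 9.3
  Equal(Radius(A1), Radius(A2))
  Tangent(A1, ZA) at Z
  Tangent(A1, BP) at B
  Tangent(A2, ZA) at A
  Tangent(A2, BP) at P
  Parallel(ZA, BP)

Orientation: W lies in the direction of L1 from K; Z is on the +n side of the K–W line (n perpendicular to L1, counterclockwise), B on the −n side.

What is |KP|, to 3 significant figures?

40.6

Tangency of A1 to both parallel lines with radius 9.3 puts Z and B at K ± 9.3·n: Z = (-9.03, 2.22), B = (9.03, -2.22). Equal radii place A and P the same way about W: A = W + 9.3·n = (0.391, 40.6), P = W − 9.3·n = (18.5, 36.1). Then |KP| = |P − K| = 40.6.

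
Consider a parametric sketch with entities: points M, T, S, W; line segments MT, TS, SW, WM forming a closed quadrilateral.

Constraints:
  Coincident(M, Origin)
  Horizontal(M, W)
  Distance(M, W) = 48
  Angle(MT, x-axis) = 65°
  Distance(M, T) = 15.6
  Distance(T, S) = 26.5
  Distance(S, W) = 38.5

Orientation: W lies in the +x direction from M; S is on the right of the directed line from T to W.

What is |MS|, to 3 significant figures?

16.5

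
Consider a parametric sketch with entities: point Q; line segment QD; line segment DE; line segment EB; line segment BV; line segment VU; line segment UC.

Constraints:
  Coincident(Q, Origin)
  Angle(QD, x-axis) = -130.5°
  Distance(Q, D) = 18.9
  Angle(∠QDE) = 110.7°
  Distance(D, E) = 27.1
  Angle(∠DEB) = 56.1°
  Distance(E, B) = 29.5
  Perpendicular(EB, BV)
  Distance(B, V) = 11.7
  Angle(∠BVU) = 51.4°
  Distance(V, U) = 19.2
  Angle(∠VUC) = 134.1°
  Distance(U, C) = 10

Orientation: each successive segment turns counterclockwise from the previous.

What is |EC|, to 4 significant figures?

16.97

Q is at the origin; QD runs at -130.5° with length 18.9, so D = (-12.27, -14.37). ∠QDE = 110.7° gives DE at -61.20° from the x-axis; with |DE| = 27.1, E = (0.7810, -38.12). ∠DEB = 56.1° gives EB at 62.70° from the x-axis; with |EB| = 29.5, B = (14.31, -11.91). The perpendicularity gives BV at right angles to EB, so BV runs at 152.7°; with |BV| = 11.7, V = (3.914, -6.539). ∠BVU = 51.4° gives VU at -78.70° from the x-axis; with |VU| = 19.2, U = (7.676, -25.37). ∠VUC = 134.1° gives UC at -32.80° from the x-axis; with |UC| = 10.0, C = (16.08, -30.78). Then |EC| = |C − E| = 16.97.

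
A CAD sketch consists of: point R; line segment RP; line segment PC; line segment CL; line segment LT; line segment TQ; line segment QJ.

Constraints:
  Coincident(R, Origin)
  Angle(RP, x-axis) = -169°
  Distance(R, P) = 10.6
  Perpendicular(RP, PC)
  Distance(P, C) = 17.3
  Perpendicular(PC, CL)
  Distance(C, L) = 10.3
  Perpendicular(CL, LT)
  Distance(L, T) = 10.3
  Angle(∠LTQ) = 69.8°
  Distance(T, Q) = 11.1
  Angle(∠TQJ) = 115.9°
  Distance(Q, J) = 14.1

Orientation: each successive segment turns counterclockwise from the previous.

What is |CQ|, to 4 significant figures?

6.468

The perpendicularity gives LT at right angles to CL, so LT runs at 101.0°; with |LT| = 10.3, T = (1.041, -6.929). ∠LTQ = 69.8° gives TQ at -148.8° from the x-axis; with |TQ| = 11.1, Q = (-8.453, -12.68). Then |CQ| = |Q − C| = 6.468.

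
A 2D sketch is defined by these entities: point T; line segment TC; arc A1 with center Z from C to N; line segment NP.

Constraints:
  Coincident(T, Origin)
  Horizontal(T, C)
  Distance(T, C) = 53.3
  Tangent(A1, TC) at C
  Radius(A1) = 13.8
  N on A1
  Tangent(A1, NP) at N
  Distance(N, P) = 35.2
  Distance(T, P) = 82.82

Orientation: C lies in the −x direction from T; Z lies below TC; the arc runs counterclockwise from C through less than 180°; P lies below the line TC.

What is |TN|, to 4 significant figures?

68.54

T is at the origin; T and C share the same y with |TC| = 53.3 and C on the −x side, so C = (-53.30, 0.000). Tangency of A1 to TC means the radius ZC is perpendicular to TC, so Z = C + (0, -13.8) = (-53.30, -13.80). Since ZN ⟂ NP (tangency), |ZP| = √(13.8² + 35.2²) = 37.81 regardless of where N sits on A1. So P lies on both circle(T, 82.82) and circle(Z, 37.81); the below-TC intersection is P = (-66.64, -49.18). N is the foot of the tangent from P: N = (-67.10, -13.98).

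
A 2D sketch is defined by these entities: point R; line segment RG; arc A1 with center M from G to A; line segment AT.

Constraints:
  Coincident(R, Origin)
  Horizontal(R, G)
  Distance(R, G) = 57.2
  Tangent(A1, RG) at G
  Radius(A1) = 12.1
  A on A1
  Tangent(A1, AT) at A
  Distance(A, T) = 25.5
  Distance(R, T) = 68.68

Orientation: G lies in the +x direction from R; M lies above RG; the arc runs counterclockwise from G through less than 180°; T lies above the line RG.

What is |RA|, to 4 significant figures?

70.14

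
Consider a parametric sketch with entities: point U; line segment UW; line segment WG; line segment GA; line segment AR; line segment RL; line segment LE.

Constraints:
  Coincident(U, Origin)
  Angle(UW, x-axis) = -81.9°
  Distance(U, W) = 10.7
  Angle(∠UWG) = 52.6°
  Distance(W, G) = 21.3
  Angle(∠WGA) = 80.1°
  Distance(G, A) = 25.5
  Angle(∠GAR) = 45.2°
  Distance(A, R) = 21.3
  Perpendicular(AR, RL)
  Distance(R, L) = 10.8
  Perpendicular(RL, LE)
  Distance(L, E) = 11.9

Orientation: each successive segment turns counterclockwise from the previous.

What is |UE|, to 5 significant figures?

14.062

U is at the origin; UW runs at -81.9° with length 10.7, so W = (1.5076, -10.593). ∠UWG = 52.6° gives WG at 45.500° from the x-axis; with |WG| = 21.3, G = (16.437, 4.5990). ∠WGA = 80.1° gives GA at 145.40° from the x-axis; with |GA| = 25.5, A = (-4.5530, 19.079). ∠GAR = 45.2° gives AR at -79.800° from the x-axis; with |AR| = 21.3, R = (-0.78106, -1.8844). The perpendicularity gives RL at right angles to AR, so RL runs at 10.200°; with |RL| = 10.8, L = (9.8483, 0.028146). RL ⟂ LE, so LE runs at 100.20°; with |LE| = 11.9, E = (7.7409, 11.740). Then |UE| = |E − U| = 14.062.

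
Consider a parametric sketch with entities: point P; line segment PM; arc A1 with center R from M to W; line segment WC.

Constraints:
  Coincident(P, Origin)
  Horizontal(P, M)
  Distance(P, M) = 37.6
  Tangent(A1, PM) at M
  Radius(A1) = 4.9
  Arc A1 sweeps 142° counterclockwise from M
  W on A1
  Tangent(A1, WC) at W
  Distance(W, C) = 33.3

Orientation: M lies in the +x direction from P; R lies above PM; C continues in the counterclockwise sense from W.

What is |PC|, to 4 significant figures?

32.60

P is at the origin; P and M share the same y with |PM| = 37.6 and M on the +x side, so M = (37.60, 0.000). The tangent condition forces RM to be normal to PM, so R = M + (0, 4.9) = (37.60, 4.900). On A1, M sits at bearing -90° from R; a 142° counterclockwise sweep puts W at bearing 52°, so W = R + 4.9·(cos 52°, sin 52°) = (40.62, 8.761). The tangent condition forces RW to be normal to WC, so WC runs along (−sin 52°, cos 52°); with |WC| = 33.3, C = (14.38, 29.26). Then |PC| = |C − P| = 32.60.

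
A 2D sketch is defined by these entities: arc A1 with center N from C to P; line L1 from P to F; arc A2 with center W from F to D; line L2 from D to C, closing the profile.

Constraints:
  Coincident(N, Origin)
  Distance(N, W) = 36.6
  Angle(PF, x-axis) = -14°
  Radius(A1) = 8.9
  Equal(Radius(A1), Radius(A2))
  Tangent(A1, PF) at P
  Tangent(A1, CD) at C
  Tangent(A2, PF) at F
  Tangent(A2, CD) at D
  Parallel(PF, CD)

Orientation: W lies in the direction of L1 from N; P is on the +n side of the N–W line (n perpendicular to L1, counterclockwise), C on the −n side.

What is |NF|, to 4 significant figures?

37.67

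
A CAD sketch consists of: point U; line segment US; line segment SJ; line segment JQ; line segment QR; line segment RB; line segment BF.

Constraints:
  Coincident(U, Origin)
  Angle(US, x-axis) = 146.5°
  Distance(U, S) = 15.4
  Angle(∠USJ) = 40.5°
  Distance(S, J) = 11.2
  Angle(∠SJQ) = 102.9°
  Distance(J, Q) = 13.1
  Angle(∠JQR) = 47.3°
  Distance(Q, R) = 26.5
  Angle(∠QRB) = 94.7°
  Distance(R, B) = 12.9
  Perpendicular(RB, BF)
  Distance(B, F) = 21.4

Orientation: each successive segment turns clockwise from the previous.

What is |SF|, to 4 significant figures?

16.26

U is at the origin; US runs at 146.5° with length 15.4, so S = (-12.84, 8.500). ∠USJ = 40.5° gives SJ at 7.000° from the x-axis; with |SJ| = 11.2, J = (-1.725, 9.865). ∠SJQ = 102.9° gives JQ at -70.10° from the x-axis; with |JQ| = 13.1, Q = (2.734, -2.453). ∠JQR = 47.3° gives QR at 157.2° from the x-axis; with |QR| = 26.5, R = (-21.70, 7.816). ∠QRB = 94.7° gives RB at 71.90° from the x-axis; with |RB| = 12.9, B = (-17.69, 20.08). RB is perpendicular to BF, so BF runs at -18.10°; with |BF| = 21.4, F = (2.653, 13.43). Then |SF| = |F − S| = 16.26.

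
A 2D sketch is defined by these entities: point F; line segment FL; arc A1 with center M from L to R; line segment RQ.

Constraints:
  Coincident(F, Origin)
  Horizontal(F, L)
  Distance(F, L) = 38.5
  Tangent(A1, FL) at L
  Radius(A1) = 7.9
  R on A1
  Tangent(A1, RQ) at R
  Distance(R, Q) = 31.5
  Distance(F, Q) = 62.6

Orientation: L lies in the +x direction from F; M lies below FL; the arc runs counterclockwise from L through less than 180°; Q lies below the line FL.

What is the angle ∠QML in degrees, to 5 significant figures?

160.47°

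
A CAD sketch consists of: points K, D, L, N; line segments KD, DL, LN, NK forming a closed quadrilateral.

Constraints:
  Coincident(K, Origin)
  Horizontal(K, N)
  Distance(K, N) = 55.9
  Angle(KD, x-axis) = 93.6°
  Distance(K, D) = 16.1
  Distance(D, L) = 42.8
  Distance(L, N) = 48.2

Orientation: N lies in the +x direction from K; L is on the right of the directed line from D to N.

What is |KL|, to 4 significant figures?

27.81

Checks: |DL| = 42.80 ✓; |LN| = 48.20 ✓.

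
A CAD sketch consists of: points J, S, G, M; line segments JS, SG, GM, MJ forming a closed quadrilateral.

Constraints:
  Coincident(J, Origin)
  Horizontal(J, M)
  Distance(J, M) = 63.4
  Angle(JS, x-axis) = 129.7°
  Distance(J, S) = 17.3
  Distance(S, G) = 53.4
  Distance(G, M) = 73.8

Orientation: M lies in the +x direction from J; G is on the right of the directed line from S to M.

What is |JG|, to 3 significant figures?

38.8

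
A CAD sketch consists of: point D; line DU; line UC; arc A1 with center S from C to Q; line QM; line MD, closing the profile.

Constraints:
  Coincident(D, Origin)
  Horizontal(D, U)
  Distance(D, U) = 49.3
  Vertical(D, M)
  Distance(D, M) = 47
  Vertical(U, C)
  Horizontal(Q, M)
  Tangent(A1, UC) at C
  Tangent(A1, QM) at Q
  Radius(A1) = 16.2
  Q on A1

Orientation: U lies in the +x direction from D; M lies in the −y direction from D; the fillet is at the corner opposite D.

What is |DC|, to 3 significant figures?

58.1

The virtual corner opposite D is at (49.3, -47.0). Tangency of A1 to UC means the radius SC is perpendicular to UC and since A1 is tangent to QM there, SQ ⟂ QM, with radius 16.2, so the center S sits 16.2 in from both sides at S = (33.1, -30.8). That places the tangent points at C = (49.3, -30.8) on UC and Q = (33.1, -47.0) on QM. Then |DC| = |C − D| = 58.1.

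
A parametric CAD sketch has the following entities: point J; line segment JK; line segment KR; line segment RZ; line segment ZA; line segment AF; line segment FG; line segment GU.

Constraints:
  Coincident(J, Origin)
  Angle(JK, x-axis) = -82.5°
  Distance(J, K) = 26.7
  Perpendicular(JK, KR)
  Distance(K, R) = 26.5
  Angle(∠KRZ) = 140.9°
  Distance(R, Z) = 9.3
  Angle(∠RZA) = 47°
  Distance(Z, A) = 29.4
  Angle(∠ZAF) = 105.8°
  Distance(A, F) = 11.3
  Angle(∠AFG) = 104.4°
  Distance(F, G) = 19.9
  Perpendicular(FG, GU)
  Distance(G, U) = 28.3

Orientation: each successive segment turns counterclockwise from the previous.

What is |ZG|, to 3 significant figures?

25.9

∠ZAF = 105.8° gives AF at -106° from the x-axis; with |AF| = 11.3, F = (3.60, -26.9). ∠AFG = 104.4° gives FG at -30.6° from the x-axis; with |FG| = 19.9, G = (20.7, -37.0). Then |ZG| = |G − Z| = 25.9.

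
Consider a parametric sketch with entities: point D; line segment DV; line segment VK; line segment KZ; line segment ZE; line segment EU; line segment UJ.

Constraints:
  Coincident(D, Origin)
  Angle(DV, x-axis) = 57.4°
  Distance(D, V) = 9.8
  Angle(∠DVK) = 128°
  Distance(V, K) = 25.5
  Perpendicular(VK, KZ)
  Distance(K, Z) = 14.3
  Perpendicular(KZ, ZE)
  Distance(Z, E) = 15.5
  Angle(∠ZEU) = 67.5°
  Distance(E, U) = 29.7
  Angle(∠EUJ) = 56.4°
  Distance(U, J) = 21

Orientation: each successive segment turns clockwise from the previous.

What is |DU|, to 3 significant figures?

34.4

KZ ⟂ ZE, so ZE runs at -175°; with |ZE| = 15.5, E = (16.6, -5.04). ∠ZEU = 67.5° gives EU at 72.9° from the x-axis; with |EU| = 29.7, U = (25.3, 23.3). Then |DU| = |U − D| = 34.4.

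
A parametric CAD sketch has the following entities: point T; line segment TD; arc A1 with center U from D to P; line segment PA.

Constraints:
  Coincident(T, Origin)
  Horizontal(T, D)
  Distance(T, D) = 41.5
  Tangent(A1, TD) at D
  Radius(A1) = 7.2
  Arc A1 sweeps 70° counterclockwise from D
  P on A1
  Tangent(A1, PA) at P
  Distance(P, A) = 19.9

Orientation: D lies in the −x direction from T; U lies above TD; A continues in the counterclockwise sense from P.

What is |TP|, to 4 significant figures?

35.06

T is at the origin; T and D share the same y with |TD| = 41.5 and D on the −x side, so D = (-41.50, 0.000). Since A1 is tangent to TD there, UD ⟂ TD, so U = D + (0, 7.2) = (-41.50, 7.200). On A1, D sits at bearing -90° from U; a 70° counterclockwise sweep puts P at bearing -20°, so P = U + 7.2·(cos -20°, sin -20°) = (-34.73, 4.737). Then |TP| = |P − T| = 35.06.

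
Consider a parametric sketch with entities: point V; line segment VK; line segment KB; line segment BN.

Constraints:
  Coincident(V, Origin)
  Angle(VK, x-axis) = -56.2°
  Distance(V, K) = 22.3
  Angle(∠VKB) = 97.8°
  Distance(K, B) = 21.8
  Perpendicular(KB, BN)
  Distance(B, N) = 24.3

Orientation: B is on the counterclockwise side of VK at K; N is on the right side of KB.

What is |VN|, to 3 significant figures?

52.6

V is at the origin; VK runs at -56.2° with length 22.3, so K = 22.3·(cos -56.2°, sin -56.2°) = (12.4, -18.5). ∠VKB = 97.8°, so KB runs at -56.2° + (180° − 97.8°) = 26.0° from the x-axis; with |KB| = 21.8, B = K + 21.8·(cos 26.0°, sin 26.0°) = (32.0, -8.97). KB is perpendicular to BN; with |BN| = 24.3 on the right of KB, N = B + 24.3·(0.438, -0.899) = (42.7, -30.8). Then |VN| = |N − V| = 52.6.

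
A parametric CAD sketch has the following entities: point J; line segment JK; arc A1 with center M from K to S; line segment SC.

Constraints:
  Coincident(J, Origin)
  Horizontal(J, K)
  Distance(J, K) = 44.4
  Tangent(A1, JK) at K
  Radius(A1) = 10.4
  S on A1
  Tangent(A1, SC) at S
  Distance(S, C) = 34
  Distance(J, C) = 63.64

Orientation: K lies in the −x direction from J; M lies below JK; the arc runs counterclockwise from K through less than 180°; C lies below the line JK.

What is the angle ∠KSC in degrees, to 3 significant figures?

126°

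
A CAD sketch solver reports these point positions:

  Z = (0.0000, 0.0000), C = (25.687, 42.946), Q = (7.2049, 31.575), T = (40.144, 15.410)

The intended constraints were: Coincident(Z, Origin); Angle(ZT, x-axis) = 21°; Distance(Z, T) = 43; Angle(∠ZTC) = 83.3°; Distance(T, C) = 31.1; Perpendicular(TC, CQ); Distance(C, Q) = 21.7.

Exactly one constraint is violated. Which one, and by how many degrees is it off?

Perpendicular(TC, CQ) — off by 3.90°.

Z = (0.00, 0.00) ✓; ZT at 21.00° ✓; |ZT| = 43.00 ✓; ∠ZTC = 83.30° ✓; |TC| = 31.10 ✓; ∠(TC, CQ) = 93.90° ✗; |CQ| = 21.70 ✓.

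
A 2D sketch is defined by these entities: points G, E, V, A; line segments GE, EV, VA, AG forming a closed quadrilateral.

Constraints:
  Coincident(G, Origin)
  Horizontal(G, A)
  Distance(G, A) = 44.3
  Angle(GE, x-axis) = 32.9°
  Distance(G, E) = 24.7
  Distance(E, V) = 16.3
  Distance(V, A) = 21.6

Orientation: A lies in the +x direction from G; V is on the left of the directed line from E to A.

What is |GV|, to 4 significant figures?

40.86

Checks: |EV| = 16.30 ✓; |VA| = 21.60 ✓.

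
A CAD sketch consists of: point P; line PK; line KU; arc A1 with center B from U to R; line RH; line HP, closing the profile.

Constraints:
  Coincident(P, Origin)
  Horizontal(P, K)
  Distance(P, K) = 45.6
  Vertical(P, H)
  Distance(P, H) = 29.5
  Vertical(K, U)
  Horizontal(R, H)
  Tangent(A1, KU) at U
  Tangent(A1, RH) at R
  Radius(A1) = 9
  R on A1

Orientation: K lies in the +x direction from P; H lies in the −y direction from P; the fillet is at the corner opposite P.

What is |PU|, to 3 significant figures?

50.0

P is at the origin; PK is horizontal with |PK| = 45.6 and K on the +x side, so K = (45.6, 0.00). P and H share the same x with |PH| = 29.5 and H on the −y side, so H = (0.00, -29.5). The virtual corner opposite P is at (45.6, -29.5). A1 meets KU tangentially, so BU is at right angles to KU and A1 meets RH tangentially, so BR is at right angles to RH, with radius 9.0, so the center B sits 9.0 in from both sides at B = (36.6, -20.5). That places the tangent points at U = (45.6, -20.5) on KU and R = (36.6, -29.5) on RH. Then |PU| = |U − P| = 50.0.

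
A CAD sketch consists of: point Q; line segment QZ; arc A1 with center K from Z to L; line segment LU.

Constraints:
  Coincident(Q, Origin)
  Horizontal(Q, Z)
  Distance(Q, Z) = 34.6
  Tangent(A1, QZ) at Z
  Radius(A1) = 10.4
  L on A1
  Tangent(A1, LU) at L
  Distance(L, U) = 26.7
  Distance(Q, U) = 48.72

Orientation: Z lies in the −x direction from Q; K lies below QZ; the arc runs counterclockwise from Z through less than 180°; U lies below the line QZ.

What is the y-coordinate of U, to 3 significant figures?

-38.6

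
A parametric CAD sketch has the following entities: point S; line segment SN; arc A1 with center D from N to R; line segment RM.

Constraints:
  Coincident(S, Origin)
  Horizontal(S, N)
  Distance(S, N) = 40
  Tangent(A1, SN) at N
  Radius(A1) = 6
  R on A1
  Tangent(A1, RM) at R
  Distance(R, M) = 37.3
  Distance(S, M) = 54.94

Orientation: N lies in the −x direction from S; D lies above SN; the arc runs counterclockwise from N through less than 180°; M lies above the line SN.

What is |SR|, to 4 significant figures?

34.52

S is at the origin; SN is horizontal with |SN| = 40.0 and N on the −x side, so N = (-40.00, 0.000). Since A1 is tangent to SN there, DN ⟂ SN, so D = N + (0, 6) = (-40.00, 6.000). Since DR ⟂ RM (tangency), |DM| = √(6.0² + 37.3²) = 37.78 regardless of where R sits on A1. So M lies on both circle(S, 54.94) and circle(D, 37.78); the above-SN intersection is M = (-33.85, 43.28). R is the foot of the tangent from M: R = (-34.00, 5.975).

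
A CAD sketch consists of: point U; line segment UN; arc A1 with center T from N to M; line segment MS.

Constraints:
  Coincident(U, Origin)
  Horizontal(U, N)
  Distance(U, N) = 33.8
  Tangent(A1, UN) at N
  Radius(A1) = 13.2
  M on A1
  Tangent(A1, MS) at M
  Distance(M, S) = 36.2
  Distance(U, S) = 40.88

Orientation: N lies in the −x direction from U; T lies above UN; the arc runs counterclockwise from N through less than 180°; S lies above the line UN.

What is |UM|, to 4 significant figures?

23.13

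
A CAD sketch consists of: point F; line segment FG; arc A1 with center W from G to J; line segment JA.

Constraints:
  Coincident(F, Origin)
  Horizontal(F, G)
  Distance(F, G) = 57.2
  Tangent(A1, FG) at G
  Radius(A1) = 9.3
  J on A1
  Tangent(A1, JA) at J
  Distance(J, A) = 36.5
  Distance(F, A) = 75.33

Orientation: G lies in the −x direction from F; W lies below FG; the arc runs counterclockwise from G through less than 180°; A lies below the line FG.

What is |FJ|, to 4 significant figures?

67.24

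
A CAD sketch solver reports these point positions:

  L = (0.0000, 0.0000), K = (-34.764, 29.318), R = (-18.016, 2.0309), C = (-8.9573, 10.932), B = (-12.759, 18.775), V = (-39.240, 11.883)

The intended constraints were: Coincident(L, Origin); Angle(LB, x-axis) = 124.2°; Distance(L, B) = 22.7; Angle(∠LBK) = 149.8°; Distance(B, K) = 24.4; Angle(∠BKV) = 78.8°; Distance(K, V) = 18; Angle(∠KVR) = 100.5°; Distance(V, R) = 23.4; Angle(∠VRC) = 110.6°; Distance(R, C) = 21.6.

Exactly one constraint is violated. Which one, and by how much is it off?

Distance(R, C) = 21.6 — off by 8.90.

L = (0.00, 0.00) ✓; LB at 124.2° ✓; |LB| = 22.70 ✓; ∠LBK = 149.8° ✓; |BK| = 24.40 ✓; ∠BKV = 78.80° ✓; |KV| = 18.00 ✓; ∠KVR = 100.5° ✓; |VR| = 23.40 ✓; ∠VRC = 110.6° ✓; |RC| = 12.70 ✗.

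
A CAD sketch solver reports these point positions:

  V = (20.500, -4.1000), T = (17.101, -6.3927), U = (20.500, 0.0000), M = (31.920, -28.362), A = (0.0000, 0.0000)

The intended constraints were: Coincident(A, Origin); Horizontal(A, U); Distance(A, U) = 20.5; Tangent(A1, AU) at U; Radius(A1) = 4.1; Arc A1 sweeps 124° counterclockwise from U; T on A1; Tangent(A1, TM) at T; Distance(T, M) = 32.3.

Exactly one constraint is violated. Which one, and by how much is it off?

Distance(T, M) = 32.3 — off by 5.80.

A = (0.00, 0.00) ✓; A.y = 0.00, U.y = 0.00 ✓; |AU| = 20.50 ✓; ∠(VU, UA) = 90.00° ✓; |VU| = 4.100 ✓; bearing(V→T) − bearing(V→U) = 124.0° ✓; |VT| = 4.100 ✓; ∠(VT, TM) = 90.00° ✓; |TM| = 26.50 ✗.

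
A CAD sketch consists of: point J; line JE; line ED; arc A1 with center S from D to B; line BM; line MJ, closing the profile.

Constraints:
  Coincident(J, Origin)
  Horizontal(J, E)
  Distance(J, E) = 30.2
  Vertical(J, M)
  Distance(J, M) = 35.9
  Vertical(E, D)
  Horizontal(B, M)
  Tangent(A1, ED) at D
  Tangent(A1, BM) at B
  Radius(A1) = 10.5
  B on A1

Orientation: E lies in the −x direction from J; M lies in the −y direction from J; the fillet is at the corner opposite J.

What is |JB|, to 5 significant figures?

40.950

J is at the origin; JE is horizontal with |JE| = 30.2 and E on the −x side, so E = (-30.200, 0.0000). JM is vertical with |JM| = 35.9 and M on the −y side, so M = (0.0000, -35.900). The virtual corner opposite J is at (-30.200, -35.900). The tangent condition forces SD to be normal to ED and A1 meets BM tangentially, so SB is at right angles to BM, with radius 10.5, so the center S sits 10.5 in from both sides at S = (-19.700, -25.400). That places the tangent points at D = (-30.200, -25.400) on ED and B = (-19.700, -35.900) on BM. Then |JB| = |B − J| = 40.950.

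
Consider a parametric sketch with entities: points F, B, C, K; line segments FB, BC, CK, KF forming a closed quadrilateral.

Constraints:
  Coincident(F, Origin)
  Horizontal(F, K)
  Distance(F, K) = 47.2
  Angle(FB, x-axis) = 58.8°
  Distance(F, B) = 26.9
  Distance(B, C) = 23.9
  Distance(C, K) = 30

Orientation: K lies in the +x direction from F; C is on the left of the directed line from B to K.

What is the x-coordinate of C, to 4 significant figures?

37.24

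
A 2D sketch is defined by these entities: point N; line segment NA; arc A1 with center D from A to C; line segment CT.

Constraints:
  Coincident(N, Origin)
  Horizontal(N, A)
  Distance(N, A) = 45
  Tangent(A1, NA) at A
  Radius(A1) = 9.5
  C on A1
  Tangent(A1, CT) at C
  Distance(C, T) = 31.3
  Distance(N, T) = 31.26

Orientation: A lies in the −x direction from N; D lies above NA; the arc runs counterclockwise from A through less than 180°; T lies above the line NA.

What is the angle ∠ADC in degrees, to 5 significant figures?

47.753°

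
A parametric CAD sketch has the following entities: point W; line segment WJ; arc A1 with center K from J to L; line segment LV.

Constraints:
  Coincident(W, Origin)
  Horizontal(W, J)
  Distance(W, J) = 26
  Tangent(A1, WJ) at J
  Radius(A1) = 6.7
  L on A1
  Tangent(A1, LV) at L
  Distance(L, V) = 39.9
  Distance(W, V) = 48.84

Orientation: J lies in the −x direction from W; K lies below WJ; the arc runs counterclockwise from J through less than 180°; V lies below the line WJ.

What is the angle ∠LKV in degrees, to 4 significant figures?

80.47°

Checks: |KL| = 6.700 ✓; ∠(KL, LV) = 90.00° ✓; |LV| = 39.90 ✓; |WV| = 48.84 ✓.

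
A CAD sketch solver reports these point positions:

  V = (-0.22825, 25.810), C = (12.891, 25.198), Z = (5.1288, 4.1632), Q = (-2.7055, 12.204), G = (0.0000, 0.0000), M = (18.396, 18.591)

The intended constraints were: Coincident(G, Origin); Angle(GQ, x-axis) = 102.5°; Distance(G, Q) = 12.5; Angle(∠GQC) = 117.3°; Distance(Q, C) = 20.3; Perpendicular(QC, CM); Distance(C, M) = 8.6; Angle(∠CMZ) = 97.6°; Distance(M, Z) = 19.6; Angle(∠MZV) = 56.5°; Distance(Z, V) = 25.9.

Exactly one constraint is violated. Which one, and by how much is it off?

Distance(Z, V) = 25.9 — off by 3.60.

G = (0.00, 0.00) ✓; GQ at 102.5° ✓; |GQ| = 12.50 ✓; ∠GQC = 117.3° ✓; |QC| = 20.30 ✓; ∠(QC, CM) = 90.00° ✓; |CM| = 8.600 ✓; ∠CMZ = 97.60° ✓; |MZ| = 19.60 ✓; ∠MZV = 56.50° ✓; |ZV| = 22.30 ✗.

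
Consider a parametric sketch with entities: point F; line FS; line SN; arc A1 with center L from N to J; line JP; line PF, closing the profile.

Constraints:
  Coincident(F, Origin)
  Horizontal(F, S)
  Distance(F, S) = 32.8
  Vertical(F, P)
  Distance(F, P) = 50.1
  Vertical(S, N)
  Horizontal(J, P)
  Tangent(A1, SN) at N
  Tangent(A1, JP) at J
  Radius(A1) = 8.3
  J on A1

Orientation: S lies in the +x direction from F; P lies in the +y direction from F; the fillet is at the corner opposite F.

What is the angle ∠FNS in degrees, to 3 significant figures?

38.1°

F is at the origin; FS is horizontal with |FS| = 32.8 and S on the +x side, so S = (32.8, 0.00). F and P share the same x with |FP| = 50.1 and P on the +y side, so P = (0.00, 50.1). The virtual corner opposite F is at (32.8, 50.1). A1 meets SN tangentially, so LN is at right angles to SN and the tangent condition forces LJ to be normal to JP, with radius 8.3, so the center L sits 8.3 in from both sides at L = (24.5, 41.8). That places the tangent points at N = (32.8, 41.8) on SN and J = (24.5, 50.1) on JP. Then cos ∠FNS = NF·NS / (|NF||NS|), giving 38.1°.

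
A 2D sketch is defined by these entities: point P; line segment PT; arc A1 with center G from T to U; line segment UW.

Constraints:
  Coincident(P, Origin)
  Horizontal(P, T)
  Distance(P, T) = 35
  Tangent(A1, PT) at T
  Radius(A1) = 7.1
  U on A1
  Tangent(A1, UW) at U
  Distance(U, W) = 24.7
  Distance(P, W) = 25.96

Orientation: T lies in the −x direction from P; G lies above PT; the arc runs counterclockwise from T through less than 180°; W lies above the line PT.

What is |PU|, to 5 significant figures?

29.590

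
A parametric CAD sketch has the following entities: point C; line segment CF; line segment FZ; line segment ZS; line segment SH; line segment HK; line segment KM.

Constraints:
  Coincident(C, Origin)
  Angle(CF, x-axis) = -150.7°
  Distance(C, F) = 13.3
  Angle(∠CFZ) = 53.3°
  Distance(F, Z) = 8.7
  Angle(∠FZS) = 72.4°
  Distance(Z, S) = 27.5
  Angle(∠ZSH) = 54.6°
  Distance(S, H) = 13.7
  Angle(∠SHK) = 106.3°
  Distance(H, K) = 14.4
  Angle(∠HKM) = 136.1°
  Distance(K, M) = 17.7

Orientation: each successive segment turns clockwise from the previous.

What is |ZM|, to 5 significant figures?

9.5447

∠SHK = 106.3° gives HK at 135.90° from the x-axis; with |HK| = 14.4, K = (-7.8076, -6.2491). ∠HKM = 136.1° gives KM at 92.000° from the x-axis; with |KM| = 17.7, M = (-8.4254, 11.440). Then |ZM| = |M − Z| = 9.5447.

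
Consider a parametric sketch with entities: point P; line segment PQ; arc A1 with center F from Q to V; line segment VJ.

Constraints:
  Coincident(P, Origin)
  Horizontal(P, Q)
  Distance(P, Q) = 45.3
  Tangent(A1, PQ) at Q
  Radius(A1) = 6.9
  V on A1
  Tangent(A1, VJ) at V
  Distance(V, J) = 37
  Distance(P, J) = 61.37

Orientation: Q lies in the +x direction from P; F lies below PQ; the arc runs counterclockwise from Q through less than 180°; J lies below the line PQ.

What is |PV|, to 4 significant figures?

39.19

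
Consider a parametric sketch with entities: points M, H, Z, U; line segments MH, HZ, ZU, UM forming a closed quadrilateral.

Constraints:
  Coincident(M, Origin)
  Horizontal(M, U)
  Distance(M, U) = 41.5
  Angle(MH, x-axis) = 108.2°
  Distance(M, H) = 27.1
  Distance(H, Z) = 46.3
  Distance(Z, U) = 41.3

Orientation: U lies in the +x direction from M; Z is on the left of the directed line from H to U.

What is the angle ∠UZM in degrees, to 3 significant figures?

49.5°

M is at the origin; MU is horizontal with |MU| = 41.5 and U in +x, so U = (41.5, 0). MH runs at 108.2° with |MH| = 27.1, so H = (-8.46, 25.7). Z is determined by |HZ| = 46.3 and |ZU| = 41.3 together: it lies at the intersection of circle(H, 46.3) and circle(U, 41.3). With |HU| = 56.2, the foot of the radical line on HU is 32.0 from H and the perpendicular offset is √(46.3² − 32.0²) = 33.5. Taking the left-of-HU solution: Z = (35.3, 40.8).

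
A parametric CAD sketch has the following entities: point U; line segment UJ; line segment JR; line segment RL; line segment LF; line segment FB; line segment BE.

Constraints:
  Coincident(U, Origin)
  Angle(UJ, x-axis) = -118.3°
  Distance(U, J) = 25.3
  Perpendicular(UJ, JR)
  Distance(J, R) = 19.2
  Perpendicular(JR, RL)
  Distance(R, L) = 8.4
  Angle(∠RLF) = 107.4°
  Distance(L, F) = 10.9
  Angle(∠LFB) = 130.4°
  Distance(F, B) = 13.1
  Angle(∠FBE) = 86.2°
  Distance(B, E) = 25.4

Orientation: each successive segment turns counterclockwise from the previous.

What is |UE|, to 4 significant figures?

43.07

U is at the origin; UJ runs at -118.3° with length 25.3, so J = (-11.99, -22.28). UJ is perpendicular to JR, so JR runs at -28.30°; with |JR| = 19.2, R = (4.911, -31.38). JR is perpendicular to RL, so RL runs at 61.70°; with |RL| = 8.4, L = (8.893, -23.98). ∠RLF = 107.4° gives LF at 134.3° from the x-axis; with |LF| = 10.9, F = (1.280, -16.18). ∠LFB = 130.4° gives FB at -176.1° from the x-axis; with |FB| = 13.1, B = (-11.79, -17.07). ∠FBE = 86.2° gives BE at -82.30° from the x-axis; with |BE| = 25.4, E = (-8.386, -42.24). Then |UE| = |E − U| = 43.07.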